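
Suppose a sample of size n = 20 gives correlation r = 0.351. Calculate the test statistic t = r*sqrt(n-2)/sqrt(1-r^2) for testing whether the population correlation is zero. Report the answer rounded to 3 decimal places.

1 − r² = 1 − 0.123201 = 0.876799;  √(1−r²) = 0.936375
√(n−2) = √18 = 4.242641
t = r·√(n−2)/√(1−r²) = 0.351 · 4.242641 / 0.936375 = 1.590

1.590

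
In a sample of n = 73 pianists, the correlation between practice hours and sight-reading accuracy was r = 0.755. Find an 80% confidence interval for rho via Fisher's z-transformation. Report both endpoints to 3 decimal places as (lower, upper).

z_r = atanh(0.755) = 0.984483;  SE = 1/√(n−3) = 1/√70 = 0.119523
z-limits: 0.984483 ± 1.282·0.119523 = 0.984483 ± 0.153228 = [0.831255, 1.137711]
ρ-limits: (tanh 0.831255, tanh 1.137711) = (0.681, 0.814)

(0.681, 0.814)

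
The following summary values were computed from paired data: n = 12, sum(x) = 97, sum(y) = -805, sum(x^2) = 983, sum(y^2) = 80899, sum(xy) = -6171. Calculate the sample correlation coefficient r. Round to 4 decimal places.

Numerator: nΣxy − (Σx)(Σy) = 12·(-6171) − (97)(-805) = 4033
Denominator: √[(nΣx²−(Σx)²)(nΣy²−(Σy)²)]
  nΣx²−(Σx)² = 12·983 − 9409 = 2387;  nΣy²−(Σy)² = 12·80899 − 648025 = 322763
  √(2387·322763) = √770435281 = 27756.7160
r = 4033 / 27756.7160 = 0.1453

0.1453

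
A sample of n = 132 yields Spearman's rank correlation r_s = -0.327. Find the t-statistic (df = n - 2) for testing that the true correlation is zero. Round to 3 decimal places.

1 − r_s² = 1 − 0.106929 = 0.893071;  √(1−r_s²) = 0.945024
√(n−2) = √130 = 11.401754
t = r_s·√(n−2)/√(1−r_s²) = -0.327 · 11.401754 / 0.945024 = -3.945

-3.945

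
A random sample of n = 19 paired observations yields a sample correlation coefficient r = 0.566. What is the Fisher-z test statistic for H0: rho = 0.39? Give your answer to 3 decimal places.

0.919

Fisher z: atanh(0.566) = 0.641618, atanh(0.39) = 0.411800
z = (z_r − z_0)·√(n−3) = (0.641618 − 0.411800)·√16 = 0.229818 · 4.000000 = 0.919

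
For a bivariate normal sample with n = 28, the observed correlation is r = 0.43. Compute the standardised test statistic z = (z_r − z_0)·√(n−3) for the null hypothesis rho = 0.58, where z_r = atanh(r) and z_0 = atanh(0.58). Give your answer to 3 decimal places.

-1.013

Fisher z: atanh(0.43) = 0.459897, atanh(0.58) = 0.662463
z = (z_r − z_0)·√(n−3) = (0.459897 − 0.662463)·√25 = -0.202566 · 5.000000 = -1.013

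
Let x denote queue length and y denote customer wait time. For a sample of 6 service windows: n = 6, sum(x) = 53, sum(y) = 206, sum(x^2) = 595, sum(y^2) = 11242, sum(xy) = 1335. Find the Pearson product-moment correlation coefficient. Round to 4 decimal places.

Numerator: nΣxy − (Σx)(Σy) = 6·1335 − (53)(206) = -2908
Denominator: √[(nΣx²−(Σx)²)(nΣy²−(Σy)²)]
  nΣx²−(Σx)² = 6·595 − 2809 = 761;  nΣy²−(Σy)² = 6·11242 − 42436 = 25016
  √(761·25016) = √19037176 = 4363.1612
r = -2908 / 4363.1612 = -0.6665

-0.6665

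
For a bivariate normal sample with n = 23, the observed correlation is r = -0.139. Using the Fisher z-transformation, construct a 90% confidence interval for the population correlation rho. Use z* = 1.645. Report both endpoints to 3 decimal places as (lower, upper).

z_r = atanh(-0.139) = -0.139906;  SE = 1/√(n−3) = 1/√20 = 0.223607
z-limits: -0.139906 ± 1.645·0.223607 = -0.139906 ± 0.367834 = [-0.507740, 0.227928]
ρ-limits: (tanh -0.507740, tanh 0.227928) = (-0.468, 0.224)

(-0.468, 0.224)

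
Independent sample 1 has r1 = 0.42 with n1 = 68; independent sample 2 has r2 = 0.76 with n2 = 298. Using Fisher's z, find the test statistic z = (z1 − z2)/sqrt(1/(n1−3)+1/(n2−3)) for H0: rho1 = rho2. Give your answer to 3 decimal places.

z1 = atanh(0.42) = 0.447692,  z2 = atanh(0.76) = 0.996215
SE = √(1/(n1−3) + 1/(n2−3)) = √(1/65 + 1/295) = √(0.0153846 + 0.0033898) = √0.0187744 = 0.137020
z = (z1 − z2)/SE = (0.447692 − 0.996215) / 0.137020 = -0.548523 / 0.137020 = -4.003

-4.003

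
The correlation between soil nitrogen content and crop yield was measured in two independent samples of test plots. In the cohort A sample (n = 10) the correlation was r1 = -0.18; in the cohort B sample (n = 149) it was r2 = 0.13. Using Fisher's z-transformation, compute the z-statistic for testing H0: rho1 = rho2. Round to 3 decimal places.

z1 = atanh(-0.18) = -0.181983,  z2 = atanh(0.13) = 0.130740
SE = √(1/(n1−3) + 1/(n2−3)) = √(1/7 + 1/146) = √(0.1428571 + 0.0068493) = √0.1497064 = 0.386919
z = (z1 − z2)/SE = (-0.181983 − 0.130740) / 0.386919 = -0.312723 / 0.386919 = -0.808

-0.808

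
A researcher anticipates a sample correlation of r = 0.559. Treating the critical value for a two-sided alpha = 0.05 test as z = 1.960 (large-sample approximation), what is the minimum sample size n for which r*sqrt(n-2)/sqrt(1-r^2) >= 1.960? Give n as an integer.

11

Need r·√(n−2)/√(1−r²) ≥ 1.960
√(n−2) ≥ 1.960·√(1−0.312481) / 0.559 = 1.960·0.829168 / 0.559 = 2.9073
n−2 ≥ 8.4524  ⇒  n ≥ 10.4524
Smallest integer n = 11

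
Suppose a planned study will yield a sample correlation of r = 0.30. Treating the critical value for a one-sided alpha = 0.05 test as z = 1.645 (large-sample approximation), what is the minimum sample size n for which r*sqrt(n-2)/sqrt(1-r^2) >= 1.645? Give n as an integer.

Need r·√(n−2)/√(1−r²) ≥ 1.645
√(n−2) ≥ 1.645·√(1−0.0900) / 0.30 = 1.645·0.953939 / 0.30 = 5.2308
n−2 ≥ 27.3613  ⇒  n ≥ 29.3613
Smallest integer n = 30

30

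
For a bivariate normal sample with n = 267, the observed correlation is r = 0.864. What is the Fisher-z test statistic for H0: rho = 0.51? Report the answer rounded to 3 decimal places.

12.124

z_r = atanh(0.864) = 1.308913,  z_0 = atanh(0.51) = 0.562730
SE = 1/√(n−3) = 1/√264 = 0.061546
z = (z_r − z_0)/SE = (1.308913 − 0.562730) / 0.061546 = 0.746183 / 0.061546 = 12.124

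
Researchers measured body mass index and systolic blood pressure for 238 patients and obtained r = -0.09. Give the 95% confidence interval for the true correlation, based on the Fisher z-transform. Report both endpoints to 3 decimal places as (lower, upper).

Fisher z: z_r = atanh(r) = ½·ln((1+(-0.09))/(1−(-0.09))) = -0.090244
SE(z) = 1/√(n−3) = 1/√235 = 0.065233
95% ⇒ z* = 1.960; margin = 1.960·0.065233 = 0.127857
CI on z-scale: (-0.218101, 0.037613)
Back-transform: tanh(-0.218101) = -0.214707, tanh(0.037613) = 0.037595

(-0.215, 0.038)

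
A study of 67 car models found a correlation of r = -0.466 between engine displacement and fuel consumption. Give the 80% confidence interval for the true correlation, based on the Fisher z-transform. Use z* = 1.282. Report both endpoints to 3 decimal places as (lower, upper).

(-0.582, -0.332)

Fisher z: z_r = atanh(r) = ½·ln((1+(-0.466))/(1−(-0.466))) = -0.504949
SE(z) = 1/√(n−3) = 1/√64 = 0.125000
80% ⇒ z* = 1.282; margin = 1.282·0.125000 = 0.160250
CI on z-scale: (-0.665199, -0.344699)
Back-transform: tanh(-0.665199) = -0.581813, tanh(-0.344699) = -0.331666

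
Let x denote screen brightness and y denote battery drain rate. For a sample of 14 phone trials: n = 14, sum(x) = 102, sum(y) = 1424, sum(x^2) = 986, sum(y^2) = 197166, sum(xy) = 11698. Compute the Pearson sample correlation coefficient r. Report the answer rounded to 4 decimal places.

Numerator: nΣxy − (Σx)(Σy) = 14·11698 − (102)(1424) = 18524
Denominator: √[(nΣx²−(Σx)²)(nΣy²−(Σy)²)]
  nΣx²−(Σx)² = 14·986 − 10404 = 3400;  nΣy²−(Σy)² = 14·197166 − 2027776 = 732548
  √(3400·732548) = √2490663200 = 49906.5447
r = 18524 / 49906.5447 = 0.3712

0.3712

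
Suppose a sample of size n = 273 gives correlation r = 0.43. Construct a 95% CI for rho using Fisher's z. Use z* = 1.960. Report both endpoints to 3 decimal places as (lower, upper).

(0.328, 0.522)

Fisher z: z_r = atanh(r) = ½·ln((1+0.43)/(1−0.43)) = 0.459897
SE(z) = 1/√(n−3) = 1/√270 = 0.060858
95% ⇒ z* = 1.960; margin = 1.960·0.060858 = 0.119282
CI on z-scale: (0.340615, 0.579179)
Back-transform: tanh(0.340615) = 0.328026, tanh(0.579179) = 0.522068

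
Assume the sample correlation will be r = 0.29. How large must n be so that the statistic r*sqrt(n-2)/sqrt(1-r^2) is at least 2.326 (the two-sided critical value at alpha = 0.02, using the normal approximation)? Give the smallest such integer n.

61

r√(n−2)/√(1−r²) ≥ 2.326  ⇔  n−2 ≥ (2.326)²·(1−r²)/r²
(1−r²)/r² = (1−0.0841)/0.0841 = 10.8906
n ≥ 2 + 5.410276·10.8906 = 2 + 58.9212 = 60.9212
⌈60.9212⌉ = 61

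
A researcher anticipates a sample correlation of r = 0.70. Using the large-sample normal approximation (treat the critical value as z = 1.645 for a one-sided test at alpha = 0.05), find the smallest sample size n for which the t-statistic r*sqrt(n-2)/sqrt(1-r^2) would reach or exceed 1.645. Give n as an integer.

Need r·√(n−2)/√(1−r²) ≥ 1.645
√(n−2) ≥ 1.645·√(1−0.4900) / 0.70 = 1.645·0.714143 / 0.70 = 1.6782
n−2 ≥ 2.8164  ⇒  n ≥ 4.8164
Smallest integer n = 5

5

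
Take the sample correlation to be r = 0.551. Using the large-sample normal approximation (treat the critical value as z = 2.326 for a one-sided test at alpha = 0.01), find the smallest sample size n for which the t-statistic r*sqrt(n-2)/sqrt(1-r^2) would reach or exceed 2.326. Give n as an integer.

r√(n−2)/√(1−r²) ≥ 2.326  ⇔  n−2 ≥ (2.326)²·(1−r²)/r²
(1−r²)/r² = (1−0.303601)/0.303601 = 2.2938
n ≥ 2 + 5.410276·2.2938 = 2 + 12.4101 = 14.4101
⌈14.4101⌉ = 15

15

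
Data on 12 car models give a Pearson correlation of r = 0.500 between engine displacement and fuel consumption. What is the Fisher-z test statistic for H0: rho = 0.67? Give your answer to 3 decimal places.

-0.784

z_r = atanh(0.500) = 0.549306,  z_0 = atanh(0.67) = 0.810743
SE = 1/√(n−3) = 1/√9 = 0.333333
z = (z_r − z_0)/SE = (0.549306 − 0.810743) / 0.333333 = -0.261437 / 0.333333 = -0.784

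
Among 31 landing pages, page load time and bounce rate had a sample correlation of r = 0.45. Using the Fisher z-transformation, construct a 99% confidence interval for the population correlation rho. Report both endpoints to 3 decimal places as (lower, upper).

Fisher z: z_r = atanh(r) = ½·ln((1+0.45)/(1−0.45)) = 0.484700
SE(z) = 1/√(n−3) = 1/√28 = 0.188982
99% ⇒ z* = 2.576; margin = 2.576·0.188982 = 0.486818
CI on z-scale: (-0.002118, 0.971518)
Back-transform: tanh(-0.002118) = -0.002118, tanh(0.971518) = 0.749371

(-0.002, 0.749)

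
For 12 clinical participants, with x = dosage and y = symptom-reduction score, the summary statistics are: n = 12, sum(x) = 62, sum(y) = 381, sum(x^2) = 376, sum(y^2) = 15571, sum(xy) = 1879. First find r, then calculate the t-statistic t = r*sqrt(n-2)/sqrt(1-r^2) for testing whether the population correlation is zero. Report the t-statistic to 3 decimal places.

-0.657

Numerator: nΣxy − (Σx)(Σy) = 12·1879 − (62)(381) = -1074
Denominator: √[(nΣx²−(Σx)²)(nΣy²−(Σy)²)]
  nΣx²−(Σx)² = 12·376 − 3844 = 668;  nΣy²−(Σy)² = 12·15571 − 145161 = 41691
  √(668·41691) = √27849588 = 5277.2709
r = -1074 / 5277.2709 = -0.2035
t = r·√(n−2)/√(1−r²) = -0.2035·√10 / √(1−0.041412) = -0.643524 / 0.979075 = -0.657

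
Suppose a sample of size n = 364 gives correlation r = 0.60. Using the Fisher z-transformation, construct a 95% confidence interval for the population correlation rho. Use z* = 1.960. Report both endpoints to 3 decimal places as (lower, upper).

(0.530, 0.662)

Fisher z: z_r = atanh(r) = ½·ln((1+0.60)/(1−0.60)) = 0.693147
SE(z) = 1/√(n−3) = 1/√361 = 0.052632
95% ⇒ z* = 1.960; margin = 1.960·0.052632 = 0.103159
CI on z-scale: (0.589988, 0.796306)
Back-transform: tanh(0.589988) = 0.529887, tanh(0.796306) = 0.661967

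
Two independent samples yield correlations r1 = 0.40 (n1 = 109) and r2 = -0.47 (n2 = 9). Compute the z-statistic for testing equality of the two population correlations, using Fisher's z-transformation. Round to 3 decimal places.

Fisher z-transforms: z1 = atanh(0.40) = 0.423649, z2 = atanh(-0.47) = -0.510070; difference d = 0.933719
Var(d) = 1/106 + 1/6 = 0.0094340 + 0.1666667 = 0.1761007
z = d/√Var(d) = 0.933719 / √0.1761007 = 0.933719 / 0.419644 = 2.225

2.225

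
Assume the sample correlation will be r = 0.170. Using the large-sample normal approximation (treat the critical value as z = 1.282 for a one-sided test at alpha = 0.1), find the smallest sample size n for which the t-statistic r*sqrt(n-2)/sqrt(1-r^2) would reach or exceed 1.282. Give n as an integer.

58

r√(n−2)/√(1−r²) ≥ 1.282  ⇔  n−2 ≥ (1.282)²·(1−r²)/r²
(1−r²)/r² = (1−0.028900)/0.028900 = 33.6021
n ≥ 2 + 1.643524·33.6021 = 2 + 55.2259 = 57.2259
⌈57.2259⌉ = 58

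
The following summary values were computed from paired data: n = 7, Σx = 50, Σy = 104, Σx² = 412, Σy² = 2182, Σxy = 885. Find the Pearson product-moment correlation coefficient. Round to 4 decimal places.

Numerator: nΣxy − (Σx)(Σy) = 7·885 − (50)(104) = 995
Denominator: √[(nΣx²−(Σx)²)(nΣy²−(Σy)²)]
  nΣx²−(Σx)² = 7·412 − 2500 = 384;  nΣy²−(Σy)² = 7·2182 − 10816 = 4458
  √(384·4458) = √1711872 = 1308.3853
r = 995 / 1308.3853 = 0.7605

0.7605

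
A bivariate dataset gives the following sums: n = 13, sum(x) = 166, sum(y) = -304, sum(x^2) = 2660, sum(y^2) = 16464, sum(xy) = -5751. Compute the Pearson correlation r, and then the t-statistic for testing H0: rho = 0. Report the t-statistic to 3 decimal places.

S_xy = nΣxy − ΣxΣy = 13·(-5751) − 166·(-304) = -74763 − (-50464) = -24299
S_xx = nΣx² − (Σx)² = 13·2660 − 166² = 34580 − 27556 = 7024
S_yy = nΣy² − (Σy)² = 13·16464 − (-304)² = 214032 − 92416 = 121616
r = S_xy / √(S_xx·S_yy) = -24299 / √(7024·121616) = -24299 / √854230784 = -24299 / 29227.2268 = -0.8314
t = r·√(n−2)/√(1−r²) = -0.8314·√11 / √(1−0.691226) = -2.757442 / 0.555674 = -4.962

-4.962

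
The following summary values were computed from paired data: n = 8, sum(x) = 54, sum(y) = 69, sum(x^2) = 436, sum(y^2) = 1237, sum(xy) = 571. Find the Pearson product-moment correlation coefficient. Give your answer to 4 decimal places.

S_xy = nΣxy − ΣxΣy = 8·571 − 54·69 = 4568 − 3726 = 842
S_xx = nΣx² − (Σx)² = 8·436 − 54² = 3488 − 2916 = 572
S_yy = nΣy² − (Σy)² = 8·1237 − 69² = 9896 − 4761 = 5135
r = S_xy / √(S_xx·S_yy) = 842 / √(572·5135) = 842 / √2937220 = 842 / 1713.8320 = 0.4913

0.4913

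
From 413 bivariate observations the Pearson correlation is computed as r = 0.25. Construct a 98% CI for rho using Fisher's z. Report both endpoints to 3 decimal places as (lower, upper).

Fisher z: z_r = atanh(r) = ½·ln((1+0.25)/(1−0.25)) = 0.255413
SE(z) = 1/√(n−3) = 1/√410 = 0.049386
98% ⇒ z* = 2.326; margin = 2.326·0.049386 = 0.114872
CI on z-scale: (0.140541, 0.370285)
Back-transform: tanh(0.140541) = 0.139623, tanh(0.370285) = 0.354241

(0.140, 0.354)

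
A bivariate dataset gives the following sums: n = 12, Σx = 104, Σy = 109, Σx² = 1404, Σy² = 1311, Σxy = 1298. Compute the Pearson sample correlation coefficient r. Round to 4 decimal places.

Numerator: nΣxy − (Σx)(Σy) = 12·1298 − (104)(109) = 4240
Denominator: √[(nΣx²−(Σx)²)(nΣy²−(Σy)²)]
  nΣx²−(Σx)² = 12·1404 − 10816 = 6032;  nΣy²−(Σy)² = 12·1311 − 11881 = 3851
  √(6032·3851) = √23229232 = 4819.6714
r = 4240 / 4819.6714 = 0.8797

0.8797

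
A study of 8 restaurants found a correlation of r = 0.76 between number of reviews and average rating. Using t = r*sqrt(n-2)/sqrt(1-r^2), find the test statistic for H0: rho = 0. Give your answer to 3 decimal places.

2.864

1 − r² = 1 − 0.5776 = 0.4224;  √(1−r²) = 0.649923
√(n−2) = √6 = 2.449490
t = r·√(n−2)/√(1−r²) = 0.76 · 2.449490 / 0.649923 = 2.864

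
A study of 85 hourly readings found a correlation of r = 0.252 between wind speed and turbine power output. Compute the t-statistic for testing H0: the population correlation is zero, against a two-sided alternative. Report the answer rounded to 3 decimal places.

2.372

1 − r² = 1 − 0.063504 = 0.936496;  √(1−r²) = 0.967727
√(n−2) = √83 = 9.110434
t = r·√(n−2)/√(1−r²) = 0.252 · 9.110434 / 0.967727 = 2.372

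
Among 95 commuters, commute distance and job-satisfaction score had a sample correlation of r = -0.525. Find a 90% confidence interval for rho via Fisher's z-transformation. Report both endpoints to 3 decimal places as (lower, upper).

z_r = atanh(-0.525) = -0.583217;  SE = 1/√(n−3) = 1/√92 = 0.104257
z-limits: -0.583217 ± 1.645·0.104257 = -0.583217 ± 0.171503 = [-0.754720, -0.411714]
ρ-limits: (tanh -0.754720, tanh -0.411714) = (-0.638, -0.390)

(-0.638, -0.390)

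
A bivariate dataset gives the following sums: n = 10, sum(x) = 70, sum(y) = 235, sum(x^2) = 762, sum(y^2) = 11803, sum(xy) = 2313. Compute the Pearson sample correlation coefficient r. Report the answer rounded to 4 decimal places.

S_xy = nΣxy − ΣxΣy = 10·2313 − 70·235 = 23130 − 16450 = 6680
S_xx = nΣx² − (Σx)² = 10·762 − 70² = 7620 − 4900 = 2720
S_yy = nΣy² − (Σy)² = 10·11803 − 235² = 118030 − 55225 = 62805
r = S_xy / √(S_xx·S_yy) = 6680 / √(2720·62805) = 6680 / √170829600 = 6680 / 13070.1798 = 0.5111

0.5111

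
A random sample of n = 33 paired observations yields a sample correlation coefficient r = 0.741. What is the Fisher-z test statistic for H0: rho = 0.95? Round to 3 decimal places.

Fisher z: atanh(0.741) = 0.952693, atanh(0.95) = 1.831781
z = (z_r − z_0)·√(n−3) = (0.952693 − 1.831781)·√30 = -0.879088 · 5.477226 = -4.815

-4.815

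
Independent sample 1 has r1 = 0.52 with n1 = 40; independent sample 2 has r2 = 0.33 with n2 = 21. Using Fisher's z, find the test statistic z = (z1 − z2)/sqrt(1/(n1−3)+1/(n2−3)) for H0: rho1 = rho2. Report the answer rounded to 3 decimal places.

z1 = atanh(0.52) = 0.576340,  z2 = atanh(0.33) = 0.342828
SE = √(1/(n1−3) + 1/(n2−3)) = √(1/37 + 1/18) = √(0.0270270 + 0.0555556) = √0.0825826 = 0.287372
z = (z1 − z2)/SE = (0.576340 − 0.342828) / 0.287372 = 0.233512 / 0.287372 = 0.813

0.813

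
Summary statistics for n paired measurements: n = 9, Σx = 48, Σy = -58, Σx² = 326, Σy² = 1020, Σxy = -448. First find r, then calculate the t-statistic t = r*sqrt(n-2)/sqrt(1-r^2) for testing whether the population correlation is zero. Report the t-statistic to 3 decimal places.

-2.275

S_xy = nΣxy − ΣxΣy = 9·(-448) − 48·(-58) = -4032 − (-2784) = -1248
S_xx = nΣx² − (Σx)² = 9·326 − 48² = 2934 − 2304 = 630
S_yy = nΣy² − (Σy)² = 9·1020 − (-58)² = 9180 − 3364 = 5816
r = S_xy / √(S_xx·S_yy) = -1248 / √(630·5816) = -1248 / √3664080 = -1248 / 1914.1787 = -0.6520
t = r·√(n−2)/√(1−r²) = -0.6520·√7 / √(1−0.425104) = -1.725030 / 0.758219 = -2.275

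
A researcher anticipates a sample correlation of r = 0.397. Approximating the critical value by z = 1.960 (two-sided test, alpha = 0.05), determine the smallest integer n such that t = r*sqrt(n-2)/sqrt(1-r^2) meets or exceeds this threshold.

Need r·√(n−2)/√(1−r²) ≥ 1.960
√(n−2) ≥ 1.960·√(1−0.157609) / 0.397 = 1.960·0.917819 / 0.397 = 4.5313
n−2 ≥ 20.5327  ⇒  n ≥ 22.5327
Smallest integer n = 23

23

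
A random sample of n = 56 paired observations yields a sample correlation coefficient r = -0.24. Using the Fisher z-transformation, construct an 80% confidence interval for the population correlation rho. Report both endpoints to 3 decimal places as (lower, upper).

Fisher z: z_r = atanh(r) = ½·ln((1+(-0.24))/(1−(-0.24))) = -0.244774
SE(z) = 1/√(n−3) = 1/√53 = 0.137361
80% ⇒ z* = 1.282; margin = 1.282·0.137361 = 0.176097
CI on z-scale: (-0.420871, -0.068677)
Back-transform: tanh(-0.420871) = -0.397664, tanh(-0.068677) = -0.068569

(-0.398, -0.069)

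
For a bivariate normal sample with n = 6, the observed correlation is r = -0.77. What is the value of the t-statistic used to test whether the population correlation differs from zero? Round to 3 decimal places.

1 − r² = 1 − 0.5929 = 0.4071;  √(1−r²) = 0.638044
√(n−2) = √4 = 2.000000
t = r·√(n−2)/√(1−r²) = -0.77 · 2.000000 / 0.638044 = -2.414

-2.414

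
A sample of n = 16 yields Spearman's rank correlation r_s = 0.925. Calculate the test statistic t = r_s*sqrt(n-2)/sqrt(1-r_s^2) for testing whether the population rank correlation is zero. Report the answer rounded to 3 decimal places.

t = r_s·√(n−2) / √(1−r_s²) with r_s = 0.925, n = 16
  = 0.925·√14 / √(1 − 0.855625)
  = 0.925·3.741657 / 0.379967
  = 3.461033 / 0.379967 = 9.109

9.109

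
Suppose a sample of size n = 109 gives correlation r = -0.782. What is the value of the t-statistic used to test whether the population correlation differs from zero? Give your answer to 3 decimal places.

1 − r² = 1 − 0.611524 = 0.388476;  √(1−r²) = 0.623278
√(n−2) = √107 = 10.344080
t = r·√(n−2)/√(1−r²) = -0.782 · 10.344080 / 0.623278 = -12.978

-12.978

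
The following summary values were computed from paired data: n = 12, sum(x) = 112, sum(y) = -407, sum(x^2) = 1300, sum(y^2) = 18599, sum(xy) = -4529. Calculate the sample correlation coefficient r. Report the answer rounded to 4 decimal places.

-0.6609

Numerator: nΣxy − (Σx)(Σy) = 12·(-4529) − (112)(-407) = -8764
Denominator: √[(nΣx²−(Σx)²)(nΣy²−(Σy)²)]
  nΣx²−(Σx)² = 12·1300 − 12544 = 3056;  nΣy²−(Σy)² = 12·18599 − 165649 = 57539
  √(3056·57539) = √175839184 = 13260.4368
r = -8764 / 13260.4368 = -0.6609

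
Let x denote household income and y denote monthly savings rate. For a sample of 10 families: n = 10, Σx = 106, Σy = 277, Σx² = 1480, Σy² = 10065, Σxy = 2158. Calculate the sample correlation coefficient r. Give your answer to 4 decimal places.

Numerator: nΣxy − (Σx)(Σy) = 10·2158 − (106)(277) = -7782
Denominator: √[(nΣx²−(Σx)²)(nΣy²−(Σy)²)]
  nΣx²−(Σx)² = 10·1480 − 11236 = 3564;  nΣy²−(Σy)² = 10·10065 − 76729 = 23921
  √(3564·23921) = √85254444 = 9233.3333
r = -7782 / 9233.3333 = -0.8428

-0.8428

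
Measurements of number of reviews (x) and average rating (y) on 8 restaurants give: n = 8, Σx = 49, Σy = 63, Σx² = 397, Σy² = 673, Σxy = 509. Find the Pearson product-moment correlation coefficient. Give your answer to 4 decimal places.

S_xy = nΣxy − ΣxΣy = 8·509 − 49·63 = 4072 − 3087 = 985
S_xx = nΣx² − (Σx)² = 8·397 − 49² = 3176 − 2401 = 775
S_yy = nΣy² − (Σy)² = 8·673 − 63² = 5384 − 3969 = 1415
r = S_xy / √(S_xx·S_yy) = 985 / √(775·1415) = 985 / √1096625 = 985 / 1047.1986 = 0.9406

0.9406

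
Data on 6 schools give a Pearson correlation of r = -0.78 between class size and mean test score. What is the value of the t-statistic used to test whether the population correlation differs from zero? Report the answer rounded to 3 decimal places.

-2.493

1 − r² = 1 − 0.6084 = 0.3916;  √(1−r²) = 0.625780
√(n−2) = √4 = 2.000000
t = r·√(n−2)/√(1−r²) = -0.78 · 2.000000 / 0.625780 = -2.493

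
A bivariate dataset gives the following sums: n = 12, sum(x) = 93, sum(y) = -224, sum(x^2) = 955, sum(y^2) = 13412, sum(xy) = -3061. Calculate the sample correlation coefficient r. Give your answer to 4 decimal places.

-0.9011

Numerator: nΣxy − (Σx)(Σy) = 12·(-3061) − (93)(-224) = -15900
Denominator: √[(nΣx²−(Σx)²)(nΣy²−(Σy)²)]
  nΣx²−(Σx)² = 12·955 − 8649 = 2811;  nΣy²−(Σy)² = 12·13412 − 50176 = 110768
  √(2811·110768) = √311368848 = 17645.6467
r = -15900 / 17645.6467 = -0.9011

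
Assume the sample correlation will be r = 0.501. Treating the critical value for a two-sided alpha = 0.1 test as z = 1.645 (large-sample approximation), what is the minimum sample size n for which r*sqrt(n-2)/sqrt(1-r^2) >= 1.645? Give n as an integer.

r√(n−2)/√(1−r²) ≥ 1.645  ⇔  n−2 ≥ (1.645)²·(1−r²)/r²
(1−r²)/r² = (1−0.251001)/0.251001 = 2.9840
n ≥ 2 + 2.706025·2.9840 = 2 + 8.0748 = 10.0748
⌈10.0748⌉ = 11

11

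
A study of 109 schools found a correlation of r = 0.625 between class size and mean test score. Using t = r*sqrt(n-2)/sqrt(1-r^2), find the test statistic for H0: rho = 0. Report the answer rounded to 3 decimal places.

t = r·√(n−2) / √(1−r²) with r = 0.625, n = 109
  = 0.625·√107 / √(1 − 0.390625)
  = 0.625·10.344080 / 0.780625
  = 6.465050 / 0.780625 = 8.282

8.282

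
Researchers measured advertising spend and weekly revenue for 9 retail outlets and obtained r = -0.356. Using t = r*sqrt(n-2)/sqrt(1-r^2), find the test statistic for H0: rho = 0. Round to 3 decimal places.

t = r·√(n−2) / √(1−r²) with r = -0.356, n = 9
  = -0.356·√7 / √(1 − 0.126736)
  = -0.356·2.645751 / 0.934486
  = -0.941887 / 0.934486 = -1.008

-1.008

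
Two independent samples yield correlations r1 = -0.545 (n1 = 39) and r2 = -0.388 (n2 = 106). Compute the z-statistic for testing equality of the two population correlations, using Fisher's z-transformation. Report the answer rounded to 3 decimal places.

-1.042

z1 = atanh(-0.545) = -0.611241,  z2 = atanh(-0.388) = -0.409443
SE = √(1/(n1−3) + 1/(n2−3)) = √(1/36 + 1/103) = √(0.0277778 + 0.0097087) = √0.0374865 = 0.193614
z = (z1 − z2)/SE = (-0.611241 − (-0.409443)) / 0.193614 = -0.201798 / 0.193614 = -1.042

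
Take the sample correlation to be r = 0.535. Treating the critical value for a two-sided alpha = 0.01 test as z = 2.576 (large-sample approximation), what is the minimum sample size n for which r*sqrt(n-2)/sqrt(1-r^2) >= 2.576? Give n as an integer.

19

r√(n−2)/√(1−r²) ≥ 2.576  ⇔  n−2 ≥ (2.576)²·(1−r²)/r²
(1−r²)/r² = (1−0.286225)/0.286225 = 2.4938
n ≥ 2 + 6.635776·2.4938 = 2 + 16.5483 = 18.5483
⌈18.5483⌉ = 19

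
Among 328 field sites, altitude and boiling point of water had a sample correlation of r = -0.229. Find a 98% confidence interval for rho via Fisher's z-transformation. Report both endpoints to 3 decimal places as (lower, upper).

Fisher z: z_r = atanh(r) = ½·ln((1+(-0.229))/(1−(-0.229))) = -0.233134
SE(z) = 1/√(n−3) = 1/√325 = 0.055470
98% ⇒ z* = 2.326; margin = 2.326·0.055470 = 0.129023
CI on z-scale: (-0.362157, -0.104111)
Back-transform: tanh(-0.362157) = -0.347113, tanh(-0.104111) = -0.103736

(-0.347, -0.104)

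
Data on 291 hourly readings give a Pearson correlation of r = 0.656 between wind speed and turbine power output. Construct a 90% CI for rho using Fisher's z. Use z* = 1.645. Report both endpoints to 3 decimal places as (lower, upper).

z_r = atanh(0.656) = 0.785759;  SE = 1/√(n−3) = 1/√288 = 0.058926
z-limits: 0.785759 ± 1.645·0.058926 = 0.785759 ± 0.096933 = [0.688826, 0.882692]
ρ-limits: (tanh 0.688826, tanh 0.882692) = (0.597, 0.708)

(0.597, 0.708)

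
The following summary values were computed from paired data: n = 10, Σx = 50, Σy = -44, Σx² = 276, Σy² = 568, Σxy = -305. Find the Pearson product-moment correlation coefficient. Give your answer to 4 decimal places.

Numerator: nΣxy − (Σx)(Σy) = 10·(-305) − (50)(-44) = -850
Denominator: √[(nΣx²−(Σx)²)(nΣy²−(Σy)²)]
  nΣx²−(Σx)² = 10·276 − 2500 = 260;  nΣy²−(Σy)² = 10·568 − 1936 = 3744
  √(260·3744) = √973440 = 986.6306
r = -850 / 986.6306 = -0.8615

-0.8615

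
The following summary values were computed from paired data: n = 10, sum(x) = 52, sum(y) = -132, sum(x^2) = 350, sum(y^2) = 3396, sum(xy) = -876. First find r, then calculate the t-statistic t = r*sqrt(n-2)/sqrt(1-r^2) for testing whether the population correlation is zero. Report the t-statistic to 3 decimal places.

S_xy = nΣxy − ΣxΣy = 10·(-876) − 52·(-132) = -8760 − (-6864) = -1896
S_xx = nΣx² − (Σx)² = 10·350 − 52² = 3500 − 2704 = 796
S_yy = nΣy² − (Σy)² = 10·3396 − (-132)² = 33960 − 17424 = 16536
r = S_xy / √(S_xx·S_yy) = -1896 / √(796·16536) = -1896 / √13162656 = -1896 / 3628.0375 = -0.5226
t = r·√(n−2)/√(1−r²) = -0.5226·√8 / √(1−0.273111) = -1.478136 / 0.852578 = -1.734

-1.734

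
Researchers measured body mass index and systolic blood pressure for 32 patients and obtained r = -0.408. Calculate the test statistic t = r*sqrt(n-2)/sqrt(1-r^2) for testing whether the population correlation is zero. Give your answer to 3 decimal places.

-2.448

1 − r² = 1 − 0.166464 = 0.833536;  √(1−r²) = 0.912982
√(n−2) = √30 = 5.477226
t = r·√(n−2)/√(1−r²) = -0.408 · 5.477226 / 0.912982 = -2.448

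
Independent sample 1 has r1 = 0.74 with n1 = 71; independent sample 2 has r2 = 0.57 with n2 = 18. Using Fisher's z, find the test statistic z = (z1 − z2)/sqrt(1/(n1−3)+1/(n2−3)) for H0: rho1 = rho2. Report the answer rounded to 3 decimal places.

1.062

Fisher z-transforms: z1 = atanh(0.74) = 0.950479, z2 = atanh(0.57) = 0.647523; difference d = 0.302956
Var(d) = 1/68 + 1/15 = 0.0147059 + 0.0666667 = 0.0813726
z = d/√Var(d) = 0.302956 / √0.0813726 = 0.302956 / 0.285259 = 1.062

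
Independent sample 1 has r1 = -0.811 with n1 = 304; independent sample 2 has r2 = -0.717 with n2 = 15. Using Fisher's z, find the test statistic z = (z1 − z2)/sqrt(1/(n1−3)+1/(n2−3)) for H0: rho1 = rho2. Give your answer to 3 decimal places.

-0.776

Fisher z-transforms: z1 = atanh(-0.811) = -1.129944, z2 = atanh(-0.717) = -0.901443; difference d = -0.228501
Var(d) = 1/301 + 1/12 = 0.0033223 + 0.0833333 = 0.0866556
z = d/√Var(d) = -0.228501 / √0.0866556 = -0.228501 / 0.294373 = -0.776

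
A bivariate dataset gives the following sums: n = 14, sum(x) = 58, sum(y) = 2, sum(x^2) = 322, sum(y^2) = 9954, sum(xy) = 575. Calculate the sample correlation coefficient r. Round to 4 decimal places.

S_xy = nΣxy − ΣxΣy = 14·575 − 58·2 = 8050 − 116 = 7934
S_xx = nΣx² − (Σx)² = 14·322 − 58² = 4508 − 3364 = 1144
S_yy = nΣy² − (Σy)² = 14·9954 − 2² = 139356 − 4 = 139352
r = S_xy / √(S_xx·S_yy) = 7934 / √(1144·139352) = 7934 / √159418688 = 7934 / 12626.1114 = 0.6284

0.6284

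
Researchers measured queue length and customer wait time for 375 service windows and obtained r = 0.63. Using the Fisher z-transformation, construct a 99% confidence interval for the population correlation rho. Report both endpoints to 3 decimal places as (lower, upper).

z_r = atanh(0.63) = 0.741416;  SE = 1/√(n−3) = 1/√372 = 0.051848
z-limits: 0.741416 ± 2.576·0.051848 = 0.741416 ± 0.133560 = [0.607856, 0.874976]
ρ-limits: (tanh 0.607856, tanh 0.874976) = (0.543, 0.704)

(0.543, 0.704)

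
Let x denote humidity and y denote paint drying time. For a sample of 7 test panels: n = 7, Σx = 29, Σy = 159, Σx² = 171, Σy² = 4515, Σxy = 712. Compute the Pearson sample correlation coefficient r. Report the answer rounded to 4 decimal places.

0.2486

S_xy = nΣxy − ΣxΣy = 7·712 − 29·159 = 4984 − 4611 = 373
S_xx = nΣx² − (Σx)² = 7·171 − 29² = 1197 − 841 = 356
S_yy = nΣy² − (Σy)² = 7·4515 − 159² = 31605 − 25281 = 6324
r = S_xy / √(S_xx·S_yy) = 373 / √(356·6324) = 373 / √2251344 = 373 / 1500.4479 = 0.2486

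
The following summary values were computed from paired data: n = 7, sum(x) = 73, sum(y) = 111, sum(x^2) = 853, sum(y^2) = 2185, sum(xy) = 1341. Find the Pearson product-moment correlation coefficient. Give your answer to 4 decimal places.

Numerator: nΣxy − (Σx)(Σy) = 7·1341 − (73)(111) = 1284
Denominator: √[(nΣx²−(Σx)²)(nΣy²−(Σy)²)]
  nΣx²−(Σx)² = 7·853 − 5329 = 642;  nΣy²−(Σy)² = 7·2185 − 12321 = 2974
  √(642·2974) = √1909308 = 1381.7771
r = 1284 / 1381.7771 = 0.9292

0.9292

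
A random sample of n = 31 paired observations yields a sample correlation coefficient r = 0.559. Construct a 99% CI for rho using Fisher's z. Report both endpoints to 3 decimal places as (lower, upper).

(0.144, 0.807)

z_r = atanh(0.559) = 0.631377;  SE = 1/√(n−3) = 1/√28 = 0.188982
z-limits: 0.631377 ± 2.576·0.188982 = 0.631377 ± 0.486818 = [0.144559, 1.118195]
ρ-limits: (tanh 0.144559, tanh 1.118195) = (0.144, 0.807)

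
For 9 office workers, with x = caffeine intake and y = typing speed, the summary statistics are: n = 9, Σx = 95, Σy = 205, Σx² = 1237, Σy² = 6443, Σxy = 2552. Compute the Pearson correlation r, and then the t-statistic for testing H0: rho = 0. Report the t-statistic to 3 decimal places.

S_xy = nΣxy − ΣxΣy = 9·2552 − 95·205 = 22968 − 19475 = 3493
S_xx = nΣx² − (Σx)² = 9·1237 − 95² = 11133 − 9025 = 2108
S_yy = nΣy² − (Σy)² = 9·6443 − 205² = 57987 − 42025 = 15962
r = S_xy / √(S_xx·S_yy) = 3493 / √(2108·15962) = 3493 / √33647896 = 3493 / 5800.6806 = 0.6022
t = r·√(n−2)/√(1−r²) = 0.6022·√7 / √(1−0.362645) = 1.593271 / 0.798345 = 1.996

1.996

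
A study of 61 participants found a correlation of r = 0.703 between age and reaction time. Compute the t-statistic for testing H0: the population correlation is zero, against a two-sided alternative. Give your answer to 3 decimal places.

t = r·√(n−2) / √(1−r²) with r = 0.703, n = 61
  = 0.703·√59 / √(1 − 0.494209)
  = 0.703·7.681146 / 0.711190
  = 5.399846 / 0.711190 = 7.593

7.593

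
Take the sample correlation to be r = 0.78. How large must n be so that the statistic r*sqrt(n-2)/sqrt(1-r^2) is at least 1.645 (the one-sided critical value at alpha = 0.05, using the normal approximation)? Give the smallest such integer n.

4

r√(n−2)/√(1−r²) ≥ 1.645  ⇔  n−2 ≥ (1.645)²·(1−r²)/r²
(1−r²)/r² = (1−0.6084)/0.6084 = 0.6437
n ≥ 2 + 2.706025·0.6437 = 2 + 1.7419 = 3.7419
⌈3.7419⌉ = 4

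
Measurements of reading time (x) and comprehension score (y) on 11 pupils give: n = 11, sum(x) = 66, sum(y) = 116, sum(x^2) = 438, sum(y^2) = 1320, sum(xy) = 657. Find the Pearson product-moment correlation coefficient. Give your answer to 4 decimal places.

Numerator: nΣxy − (Σx)(Σy) = 11·657 − (66)(116) = -429
Denominator: √[(nΣx²−(Σx)²)(nΣy²−(Σy)²)]
  nΣx²−(Σx)² = 11·438 − 4356 = 462;  nΣy²−(Σy)² = 11·1320 − 13456 = 1064
  √(462·1064) = √491568 = 701.1191
r = -429 / 701.1191 = -0.6119

-0.6119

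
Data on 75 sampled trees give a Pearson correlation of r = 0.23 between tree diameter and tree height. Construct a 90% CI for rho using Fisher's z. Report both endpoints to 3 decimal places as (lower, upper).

(0.040, 0.404)

z_r = atanh(0.23) = 0.234189;  SE = 1/√(n−3) = 1/√72 = 0.117851
z-limits: 0.234189 ± 1.645·0.117851 = 0.234189 ± 0.193865 = [0.040324, 0.428054]
ρ-limits: (tanh 0.040324, tanh 0.428054) = (0.040, 0.404)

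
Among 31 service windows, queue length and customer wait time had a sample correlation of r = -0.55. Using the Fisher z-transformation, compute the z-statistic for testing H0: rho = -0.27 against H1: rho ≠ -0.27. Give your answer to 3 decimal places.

z_r = atanh(-0.55) = -0.618381,  z_0 = atanh(-0.27) = -0.276864
SE = 1/√(n−3) = 1/√28 = 0.188982
z = (z_r − z_0)/SE = (-0.618381 − (-0.276864)) / 0.188982 = -0.341517 / 0.188982 = -1.807

-1.807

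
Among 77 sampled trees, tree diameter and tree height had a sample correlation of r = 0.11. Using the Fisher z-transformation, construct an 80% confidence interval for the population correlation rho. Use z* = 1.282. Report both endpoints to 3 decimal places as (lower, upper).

Fisher z: z_r = atanh(r) = ½·ln((1+0.11)/(1−0.11)) = 0.110447
SE(z) = 1/√(n−3) = 1/√74 = 0.116248
80% ⇒ z* = 1.282; margin = 1.282·0.116248 = 0.149030
CI on z-scale: (-0.038583, 0.259477)
Back-transform: tanh(-0.038583) = -0.038564, tanh(0.259477) = 0.253806

(-0.039, 0.254)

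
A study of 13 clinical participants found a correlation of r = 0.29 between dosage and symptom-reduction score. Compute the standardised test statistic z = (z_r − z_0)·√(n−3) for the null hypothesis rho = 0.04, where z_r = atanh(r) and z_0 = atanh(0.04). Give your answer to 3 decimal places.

0.818

z_r = atanh(0.29) = 0.298566,  z_0 = atanh(0.04) = 0.040021
SE = 1/√(n−3) = 1/√10 = 0.316228
z = (z_r − z_0)/SE = (0.298566 − 0.040021) / 0.316228 = 0.258545 / 0.316228 = 0.818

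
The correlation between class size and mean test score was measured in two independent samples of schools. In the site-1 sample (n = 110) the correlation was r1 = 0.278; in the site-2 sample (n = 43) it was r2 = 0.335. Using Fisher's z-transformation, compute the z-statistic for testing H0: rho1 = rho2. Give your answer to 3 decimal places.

z1 = atanh(0.278) = 0.285513,  z2 = atanh(0.335) = 0.348450
SE = √(1/(n1−3) + 1/(n2−3)) = √(1/107 + 1/40) = √(0.0093458 + 0.0250000) = √0.0343458 = 0.185326
z = (z1 − z2)/SE = (0.285513 − 0.348450) / 0.185326 = -0.062937 / 0.185326 = -0.340

-0.340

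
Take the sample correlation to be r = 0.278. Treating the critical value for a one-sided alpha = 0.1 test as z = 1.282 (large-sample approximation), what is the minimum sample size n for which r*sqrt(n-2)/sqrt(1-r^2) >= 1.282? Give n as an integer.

Need r·√(n−2)/√(1−r²) ≥ 1.282
√(n−2) ≥ 1.282·√(1−0.077284) / 0.278 = 1.282·0.960581 / 0.278 = 4.4297
n−2 ≥ 19.6222  ⇒  n ≥ 21.6222
Smallest integer n = 22

22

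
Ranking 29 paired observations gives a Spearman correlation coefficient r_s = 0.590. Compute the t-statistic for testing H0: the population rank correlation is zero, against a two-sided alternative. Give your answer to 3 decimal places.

3.797

t = r_s·√(n−2) / √(1−r_s²) with r_s = 0.590, n = 29
  = 0.590·√27 / √(1 − 0.348100)
  = 0.590·5.196152 / 0.807403
  = 3.065730 / 0.807403 = 3.797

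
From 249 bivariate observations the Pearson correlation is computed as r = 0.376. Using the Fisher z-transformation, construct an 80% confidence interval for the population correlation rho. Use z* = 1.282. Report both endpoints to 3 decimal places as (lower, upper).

(0.304, 0.444)

Fisher z: z_r = atanh(r) = ½·ln((1+0.376)/(1−0.376)) = 0.395393
SE(z) = 1/√(n−3) = 1/√246 = 0.063758
80% ⇒ z* = 1.282; margin = 1.282·0.063758 = 0.081738
CI on z-scale: (0.313655, 0.477131)
Back-transform: tanh(0.313655) = 0.303759, tanh(0.477131) = 0.443943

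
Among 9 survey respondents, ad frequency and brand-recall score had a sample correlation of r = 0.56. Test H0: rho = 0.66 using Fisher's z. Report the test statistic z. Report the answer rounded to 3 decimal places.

z_r = atanh(0.56) = 0.632833,  z_0 = atanh(0.66) = 0.792814
SE = 1/√(n−3) = 1/√6 = 0.408248
z = (z_r − z_0)/SE = (0.632833 − 0.792814) / 0.408248 = -0.159981 / 0.408248 = -0.392

-0.392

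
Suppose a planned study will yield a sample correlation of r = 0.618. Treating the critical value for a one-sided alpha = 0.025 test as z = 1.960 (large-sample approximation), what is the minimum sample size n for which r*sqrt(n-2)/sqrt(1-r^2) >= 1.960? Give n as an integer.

r√(n−2)/√(1−r²) ≥ 1.960  ⇔  n−2 ≥ (1.960)²·(1−r²)/r²
(1−r²)/r² = (1−0.381924)/0.381924 = 1.6183
n ≥ 2 + 3.8416·1.6183 = 2 + 6.2169 = 8.2169
⌈8.2169⌉ = 9

9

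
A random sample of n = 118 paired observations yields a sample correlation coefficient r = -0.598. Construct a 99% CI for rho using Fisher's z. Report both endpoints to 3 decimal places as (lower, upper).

(-0.731, -0.422)

Fisher z: z_r = atanh(r) = ½·ln((1+(-0.598))/(1−(-0.598))) = -0.690028
SE(z) = 1/√(n−3) = 1/√115 = 0.093250
99% ⇒ z* = 2.576; margin = 2.576·0.093250 = 0.240212
CI on z-scale: (-0.930240, -0.449816)
Back-transform: tanh(-0.930240) = -0.730706, tanh(-0.449816) = -0.421748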